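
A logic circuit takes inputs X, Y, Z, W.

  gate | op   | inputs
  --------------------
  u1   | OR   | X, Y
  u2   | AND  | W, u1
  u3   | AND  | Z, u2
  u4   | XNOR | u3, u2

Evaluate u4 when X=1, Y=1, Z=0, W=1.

0

u1 = 1 OR 1 = 1
u2 = 1 AND 1 = 1
u3 = 0 AND 1 = 0
u4 = 0 XNOR 1 = 0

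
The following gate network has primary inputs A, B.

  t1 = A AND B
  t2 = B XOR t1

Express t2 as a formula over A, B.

t1 = A AND B
t2 = B XOR t1 = B XOR (A AND B)

B XOR (A AND B)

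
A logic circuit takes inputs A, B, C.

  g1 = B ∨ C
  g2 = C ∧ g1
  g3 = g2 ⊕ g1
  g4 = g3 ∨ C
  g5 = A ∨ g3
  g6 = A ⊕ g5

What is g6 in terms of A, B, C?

g1 = B ∨ C
g2 = C ∧ g1 = C ∧ (B ∨ C)
g3 = g2 ⊕ g1 = (C ∧ (B ∨ C)) ⊕ (B ∨ C)
g5 = A ∨ g3 = A ∨ ((C ∧ (B ∨ C)) ⊕ (B ∨ C))
g6 = A ⊕ g5 = A ⊕ (A ∨ ((C ∧ (B ∨ C)) ⊕ (B ∨ C)))

A ⊕ (A ∨ ((C ∧ (B ∨ C)) ⊕ (B ∨ C)))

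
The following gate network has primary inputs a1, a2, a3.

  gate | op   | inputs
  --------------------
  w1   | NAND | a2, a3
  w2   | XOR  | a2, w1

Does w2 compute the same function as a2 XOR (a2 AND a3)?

w1 = a2 NAND a3
w2 = a2 XOR w1 = a2 XOR (a2 NAND a3)
At a1=0, a2=0, a3=0: circuit gives 1, formula gives 0.

No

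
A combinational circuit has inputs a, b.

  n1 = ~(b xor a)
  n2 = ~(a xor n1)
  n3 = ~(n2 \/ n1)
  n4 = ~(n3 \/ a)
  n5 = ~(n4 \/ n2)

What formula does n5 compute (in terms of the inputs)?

n1 = ~(b xor a)
n2 = ~(a xor n1) = ~(a xor (~(b xor a)))
n3 = ~(n2 \/ n1) = ~((~(a xor (~(b xor a)))) \/ (~(b xor a)))
n4 = ~(n3 \/ a) = ~((~((~(a xor (~(b xor a)))) \/ (~(b xor a)))) \/ a)
n5 = ~(n4 \/ n2) = ~((~((~((~(a xor (~(b xor a)))) \/ (~(b xor a)))) \/ a)) \/ (~(a xor (~(b xor a)))))

~((~((~((~(a xor (~(b xor a)))) \/ (~(b xor a)))) \/ a)) \/ (~(a xor (~(b xor a)))))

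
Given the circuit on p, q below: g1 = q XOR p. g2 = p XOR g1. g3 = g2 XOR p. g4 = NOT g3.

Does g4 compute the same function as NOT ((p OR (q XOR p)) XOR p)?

No

g1 = q XOR p
g2 = p XOR g1 = p XOR (q XOR p)
g3 = g2 XOR p = (p XOR (q XOR p)) XOR p
g4 = NOT g3 = NOT ((p XOR (q XOR p)) XOR p)
At p=1, q=0: circuit gives 0, formula gives 1.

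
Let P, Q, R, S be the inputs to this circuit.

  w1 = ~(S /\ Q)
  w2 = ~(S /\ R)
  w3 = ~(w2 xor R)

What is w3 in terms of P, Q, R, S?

~((~(S /\ R)) xor R)

w2 = ~(S /\ R)
w3 = ~(w2 xor R) = ~((~(S /\ R)) xor R)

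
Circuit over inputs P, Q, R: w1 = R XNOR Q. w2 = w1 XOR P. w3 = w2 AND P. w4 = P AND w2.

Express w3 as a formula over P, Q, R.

w1 = R XNOR Q
w2 = w1 XOR P = (R XNOR Q) XOR P
w3 = w2 AND P = ((R XNOR Q) XOR P) AND P

((R XNOR Q) XOR P) AND P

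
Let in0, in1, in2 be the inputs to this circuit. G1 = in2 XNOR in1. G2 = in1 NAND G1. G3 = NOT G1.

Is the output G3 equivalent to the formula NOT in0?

G1 = in2 XNOR in1
G3 = NOT G1 = NOT (in2 XNOR in1)
At in0=0, in1=0, in2=0: circuit gives 0, formula gives 1.

No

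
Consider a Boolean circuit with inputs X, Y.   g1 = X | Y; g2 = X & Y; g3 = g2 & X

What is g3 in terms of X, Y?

g2 = X & Y
g3 = g2 & X = (X & Y) & X

(X & Y) & X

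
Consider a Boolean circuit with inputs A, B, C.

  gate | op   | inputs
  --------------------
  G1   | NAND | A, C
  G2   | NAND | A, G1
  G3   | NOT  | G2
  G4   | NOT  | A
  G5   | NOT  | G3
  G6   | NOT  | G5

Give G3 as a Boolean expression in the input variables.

G1 = A NAND C
G2 = A NAND G1 = A NAND (A NAND C)
G3 = NOT G2 = NOT (A NAND (A NAND C))

NOT (A NAND (A NAND C))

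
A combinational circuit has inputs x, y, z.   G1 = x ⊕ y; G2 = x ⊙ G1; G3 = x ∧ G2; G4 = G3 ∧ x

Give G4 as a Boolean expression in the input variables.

(x ∧ (x ⊙ (x ⊕ y))) ∧ x

G1 = x ⊕ y
G2 = x ⊙ G1 = x ⊙ (x ⊕ y)
G3 = x ∧ G2 = x ∧ (x ⊙ (x ⊕ y))
G4 = G3 ∧ x = (x ∧ (x ⊙ (x ⊕ y))) ∧ x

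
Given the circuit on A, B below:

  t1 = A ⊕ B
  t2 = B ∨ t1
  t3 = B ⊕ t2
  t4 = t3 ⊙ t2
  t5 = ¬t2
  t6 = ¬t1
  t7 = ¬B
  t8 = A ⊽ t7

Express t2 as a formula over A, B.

t1 = A ⊕ B
t2 = B ∨ t1 = B ∨ (A ⊕ B)

B ∨ (A ⊕ B)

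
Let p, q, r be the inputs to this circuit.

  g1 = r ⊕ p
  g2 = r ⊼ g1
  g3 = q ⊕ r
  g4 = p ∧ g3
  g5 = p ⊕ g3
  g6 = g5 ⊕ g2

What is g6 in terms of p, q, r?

g1 = r ⊕ p
g2 = r ⊼ g1 = r ⊼ (r ⊕ p)
g3 = q ⊕ r
g5 = p ⊕ g3 = p ⊕ (q ⊕ r)
g6 = g5 ⊕ g2 = (p ⊕ (q ⊕ r)) ⊕ (r ⊼ (r ⊕ p))

(p ⊕ (q ⊕ r)) ⊕ (r ⊼ (r ⊕ p))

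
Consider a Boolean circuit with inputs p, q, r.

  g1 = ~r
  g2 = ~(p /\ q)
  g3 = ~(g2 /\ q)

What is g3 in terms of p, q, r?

~((~(p /\ q)) /\ q)

g2 = ~(p /\ q)
g3 = ~(g2 /\ q) = ~((~(p /\ q)) /\ q)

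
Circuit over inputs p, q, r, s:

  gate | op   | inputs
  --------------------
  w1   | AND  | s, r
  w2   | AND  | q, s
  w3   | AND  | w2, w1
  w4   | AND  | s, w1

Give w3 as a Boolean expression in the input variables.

(q AND s) AND (s AND r)

w1 = s AND r
w2 = q AND s
w3 = w2 AND w1 = (q AND s) AND (s AND r)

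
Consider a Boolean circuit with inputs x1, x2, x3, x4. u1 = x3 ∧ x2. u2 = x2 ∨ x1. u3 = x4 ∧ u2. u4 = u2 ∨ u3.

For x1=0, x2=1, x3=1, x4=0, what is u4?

u2 = 1 ∨ 0 = 1
u3 = 0 ∧ 1 = 0
u4 = 1 ∨ 0 = 1

1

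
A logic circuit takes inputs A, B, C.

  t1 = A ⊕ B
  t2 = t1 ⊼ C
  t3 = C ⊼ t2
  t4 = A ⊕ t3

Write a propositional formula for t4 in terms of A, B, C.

t1 = A ⊕ B
t2 = t1 ⊼ C = (A ⊕ B) ⊼ C
t3 = C ⊼ t2 = C ⊼ ((A ⊕ B) ⊼ C)
t4 = A ⊕ t3 = A ⊕ (C ⊼ ((A ⊕ B) ⊼ C))

A ⊕ (C ⊼ ((A ⊕ B) ⊼ C))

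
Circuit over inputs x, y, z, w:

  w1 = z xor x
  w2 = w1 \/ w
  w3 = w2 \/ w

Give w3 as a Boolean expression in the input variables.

((z xor x) \/ w) \/ w

w1 = z xor x
w2 = w1 \/ w = (z xor x) \/ w
w3 = w2 \/ w = ((z xor x) \/ w) \/ w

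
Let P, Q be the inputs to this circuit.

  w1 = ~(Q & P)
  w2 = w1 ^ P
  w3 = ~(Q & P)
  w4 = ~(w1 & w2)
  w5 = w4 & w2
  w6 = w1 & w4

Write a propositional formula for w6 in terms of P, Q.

w1 = ~(Q & P)
w2 = w1 ^ P = (~(Q & P)) ^ P
w4 = ~(w1 & w2) = ~((~(Q & P)) & ((~(Q & P)) ^ P))
w6 = w1 & w4 = (~(Q & P)) & (~((~(Q & P)) & ((~(Q & P)) ^ P)))

(~(Q & P)) & (~((~(Q & P)) & ((~(Q & P)) ^ P)))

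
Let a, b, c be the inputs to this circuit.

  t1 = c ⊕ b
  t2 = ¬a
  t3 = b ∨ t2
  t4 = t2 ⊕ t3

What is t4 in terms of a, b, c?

¬a ⊕ (b ∨ ¬a)

t2 = ¬a
t3 = b ∨ t2 = b ∨ ¬a
t4 = t2 ⊕ t3 = ¬a ⊕ (b ∨ ¬a)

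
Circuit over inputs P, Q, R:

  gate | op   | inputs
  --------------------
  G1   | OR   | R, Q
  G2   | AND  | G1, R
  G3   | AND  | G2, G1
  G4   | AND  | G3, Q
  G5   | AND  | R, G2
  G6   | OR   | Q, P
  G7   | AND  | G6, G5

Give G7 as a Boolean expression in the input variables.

G1 = R OR Q
G2 = G1 AND R = (R OR Q) AND R
G5 = R AND G2 = R AND ((R OR Q) AND R)
G6 = Q OR P
G7 = G6 AND G5 = (Q OR P) AND (R AND ((R OR Q) AND R))

(Q OR P) AND (R AND ((R OR Q) AND R))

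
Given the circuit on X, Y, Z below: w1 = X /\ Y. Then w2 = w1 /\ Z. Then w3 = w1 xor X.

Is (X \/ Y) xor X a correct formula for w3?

No

w1 = X /\ Y
w3 = w1 xor X = (X /\ Y) xor X
At X=0, Y=1, Z=0: circuit gives 0, formula gives 1.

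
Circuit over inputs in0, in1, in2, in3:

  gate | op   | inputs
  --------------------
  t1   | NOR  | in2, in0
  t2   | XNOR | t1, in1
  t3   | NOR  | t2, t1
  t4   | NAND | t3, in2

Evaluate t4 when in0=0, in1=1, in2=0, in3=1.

t1 = 0 NOR 0 = 1
t2 = 1 XNOR 1 = 1
t3 = 1 NOR 1 = 0
t4 = 0 NAND 0 = 1

1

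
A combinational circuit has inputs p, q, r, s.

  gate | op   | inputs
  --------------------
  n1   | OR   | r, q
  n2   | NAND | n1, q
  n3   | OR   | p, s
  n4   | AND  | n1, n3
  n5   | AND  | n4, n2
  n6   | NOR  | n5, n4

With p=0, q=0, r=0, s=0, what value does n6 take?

n1 = 0 OR 0 = 0
n2 = 0 NAND 0 = 1
n3 = 0 OR 0 = 0
n4 = 0 AND 0 = 0
n5 = 0 AND 1 = 0
n6 = 0 NOR 0 = 1

1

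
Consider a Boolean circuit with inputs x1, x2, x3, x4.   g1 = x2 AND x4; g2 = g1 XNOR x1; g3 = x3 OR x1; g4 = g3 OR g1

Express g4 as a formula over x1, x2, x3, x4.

(x3 OR x1) OR (x2 AND x4)

g1 = x2 AND x4
g3 = x3 OR x1
g4 = g3 OR g1 = (x3 OR x1) OR (x2 AND x4)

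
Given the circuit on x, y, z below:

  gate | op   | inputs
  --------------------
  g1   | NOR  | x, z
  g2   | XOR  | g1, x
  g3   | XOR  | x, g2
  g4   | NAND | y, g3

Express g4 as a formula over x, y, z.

g1 = x NOR z
g2 = g1 XOR x = (x NOR z) XOR x
g3 = x XOR g2 = x XOR ((x NOR z) XOR x)
g4 = y NAND g3 = y NAND (x XOR ((x NOR z) XOR x))

y NAND (x XOR ((x NOR z) XOR x))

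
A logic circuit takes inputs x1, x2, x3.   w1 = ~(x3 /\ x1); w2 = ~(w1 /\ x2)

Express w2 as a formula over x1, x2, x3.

w1 = ~(x3 /\ x1)
w2 = ~(w1 /\ x2) = ~((~(x3 /\ x1)) /\ x2)

~((~(x3 /\ x1)) /\ x2)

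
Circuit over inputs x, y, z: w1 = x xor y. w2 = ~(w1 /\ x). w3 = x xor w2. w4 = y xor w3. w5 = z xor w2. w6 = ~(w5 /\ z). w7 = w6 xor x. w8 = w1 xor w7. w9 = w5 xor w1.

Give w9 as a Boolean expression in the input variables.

w1 = x xor y
w2 = ~(w1 /\ x) = ~((x xor y) /\ x)
w5 = z xor w2 = z xor (~((x xor y) /\ x))
w9 = w5 xor w1 = (z xor (~((x xor y) /\ x))) xor (x xor y)

(z xor (~((x xor y) /\ x))) xor (x xor y)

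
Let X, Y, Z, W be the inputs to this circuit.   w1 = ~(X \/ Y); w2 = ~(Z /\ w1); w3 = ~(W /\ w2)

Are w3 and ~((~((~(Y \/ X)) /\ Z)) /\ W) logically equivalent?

w1 = ~(X \/ Y)
w2 = ~(Z /\ w1) = ~(Z /\ (~(X \/ Y)))
w3 = ~(W /\ w2) = ~(W /\ (~(Z /\ (~(X \/ Y)))))
At X=0, Y=0, Z=0, W=1: circuit gives 0, formula gives 0.
At X=0, Y=0, Z=0, W=0: circuit gives 1, formula gives 1.
Agrees on all 16 inputs.

Yes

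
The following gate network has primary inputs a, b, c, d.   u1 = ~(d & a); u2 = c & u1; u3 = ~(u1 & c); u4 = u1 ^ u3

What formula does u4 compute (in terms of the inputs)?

(~(d & a)) ^ (~((~(d & a)) & c))

u1 = ~(d & a)
u3 = ~(u1 & c) = ~((~(d & a)) & c)
u4 = u1 ^ u3 = (~(d & a)) ^ (~((~(d & a)) & c))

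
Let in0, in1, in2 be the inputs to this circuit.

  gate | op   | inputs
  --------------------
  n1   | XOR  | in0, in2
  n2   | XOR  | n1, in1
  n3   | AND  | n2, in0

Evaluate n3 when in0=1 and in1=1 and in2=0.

n1 = 1 XOR 0 = 1
n2 = 1 XOR 1 = 0
n3 = 0 AND 1 = 0

0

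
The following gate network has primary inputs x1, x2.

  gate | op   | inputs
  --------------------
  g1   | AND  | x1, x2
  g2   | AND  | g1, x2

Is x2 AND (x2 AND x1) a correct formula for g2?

g1 = x1 AND x2
g2 = g1 AND x2 = (x1 AND x2) AND x2
At x1=0, x2=0: circuit gives 0, formula gives 0.
At x1=1, x2=1: circuit gives 1, formula gives 1.
Agrees on all 4 inputs.

Yes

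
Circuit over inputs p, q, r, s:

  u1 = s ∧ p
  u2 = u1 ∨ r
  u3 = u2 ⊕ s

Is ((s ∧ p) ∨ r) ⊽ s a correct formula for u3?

u1 = s ∧ p
u2 = u1 ∨ r = (s ∧ p) ∨ r
u3 = u2 ⊕ s = ((s ∧ p) ∨ r) ⊕ s
At p=0, q=0, r=0, s=0: circuit gives 0, formula gives 1.

No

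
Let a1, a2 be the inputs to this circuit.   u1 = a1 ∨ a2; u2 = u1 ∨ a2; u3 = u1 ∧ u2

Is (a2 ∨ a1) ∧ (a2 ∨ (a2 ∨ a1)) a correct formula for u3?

Yes

u1 = a1 ∨ a2
u2 = u1 ∨ a2 = (a1 ∨ a2) ∨ a2
u3 = u1 ∧ u2 = (a1 ∨ a2) ∧ ((a1 ∨ a2) ∨ a2)
At a1=0, a2=0: circuit gives 0, formula gives 0.
At a1=0, a2=1: circuit gives 1, formula gives 1.
Agrees on all 4 inputs.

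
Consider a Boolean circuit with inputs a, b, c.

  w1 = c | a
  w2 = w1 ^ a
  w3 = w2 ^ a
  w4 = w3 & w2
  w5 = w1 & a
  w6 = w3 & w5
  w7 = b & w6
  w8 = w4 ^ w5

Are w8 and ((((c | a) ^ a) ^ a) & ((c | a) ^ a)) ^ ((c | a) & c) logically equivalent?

No

w1 = c | a
w2 = w1 ^ a = (c | a) ^ a
w3 = w2 ^ a = ((c | a) ^ a) ^ a
w4 = w3 & w2 = (((c | a) ^ a) ^ a) & ((c | a) ^ a)
w5 = w1 & a = (c | a) & a
w8 = w4 ^ w5 = ((((c | a) ^ a) ^ a) & ((c | a) ^ a)) ^ ((c | a) & a)
At a=0, b=0, c=1: circuit gives 1, formula gives 0.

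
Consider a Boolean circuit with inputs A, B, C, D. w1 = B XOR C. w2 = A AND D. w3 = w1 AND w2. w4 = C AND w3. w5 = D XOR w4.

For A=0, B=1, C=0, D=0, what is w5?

w1 = 1 XOR 0 = 1
w2 = 0 AND 0 = 0
w3 = 1 AND 0 = 0
w4 = 0 AND 0 = 0
w5 = 0 XOR 0 = 0

0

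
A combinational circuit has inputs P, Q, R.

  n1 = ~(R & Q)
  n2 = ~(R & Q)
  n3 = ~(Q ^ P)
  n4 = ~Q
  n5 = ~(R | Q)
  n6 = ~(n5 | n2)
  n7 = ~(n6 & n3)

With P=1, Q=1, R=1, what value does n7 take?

0

n2 = ~(1 & 1) = 0
n3 = ~(1 ^ 1) = 1
n5 = ~(1 | 1) = 0
n6 = ~(0 | 0) = 1
n7 = ~(1 & 1) = 0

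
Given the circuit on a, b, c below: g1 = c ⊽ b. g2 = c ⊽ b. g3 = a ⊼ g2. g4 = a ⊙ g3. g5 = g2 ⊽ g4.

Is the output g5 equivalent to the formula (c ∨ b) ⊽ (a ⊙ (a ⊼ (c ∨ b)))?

No

g2 = c ⊽ b
g3 = a ⊼ g2 = a ⊼ (c ⊽ b)
g4 = a ⊙ g3 = a ⊙ (a ⊼ (c ⊽ b))
g5 = g2 ⊽ g4 = (c ⊽ b) ⊽ (a ⊙ (a ⊼ (c ⊽ b)))
At a=0, b=0, c=0: circuit gives 0, formula gives 1.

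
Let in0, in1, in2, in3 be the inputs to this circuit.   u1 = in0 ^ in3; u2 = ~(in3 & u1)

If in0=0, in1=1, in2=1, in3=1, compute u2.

0

u1 = 0 ^ 1 = 1
u2 = ~(1 & 1) = 0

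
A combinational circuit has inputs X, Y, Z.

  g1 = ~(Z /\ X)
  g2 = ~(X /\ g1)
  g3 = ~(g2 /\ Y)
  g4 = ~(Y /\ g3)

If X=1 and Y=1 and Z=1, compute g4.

1

g1 = ~(1 /\ 1) = 0
g2 = ~(1 /\ 0) = 1
g3 = ~(1 /\ 1) = 0
g4 = ~(1 /\ 0) = 1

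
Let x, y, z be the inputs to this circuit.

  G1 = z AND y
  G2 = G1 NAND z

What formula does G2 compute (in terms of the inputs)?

(z AND y) NAND z

G1 = z AND y
G2 = G1 NAND z = (z AND y) NAND z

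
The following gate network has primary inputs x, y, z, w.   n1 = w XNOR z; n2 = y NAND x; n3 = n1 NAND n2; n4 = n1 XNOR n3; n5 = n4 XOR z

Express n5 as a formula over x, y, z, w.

((w XNOR z) XNOR ((w XNOR z) NAND (y NAND x))) XOR z

n1 = w XNOR z
n2 = y NAND x
n3 = n1 NAND n2 = (w XNOR z) NAND (y NAND x)
n4 = n1 XNOR n3 = (w XNOR z) XNOR ((w XNOR z) NAND (y NAND x))
n5 = n4 XOR z = ((w XNOR z) XNOR ((w XNOR z) NAND (y NAND x))) XOR z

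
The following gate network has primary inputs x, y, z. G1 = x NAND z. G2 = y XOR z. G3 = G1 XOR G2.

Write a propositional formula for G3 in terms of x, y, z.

G1 = x NAND z
G2 = y XOR z
G3 = G1 XOR G2 = (x NAND z) XOR (y XOR z)

(x NAND z) XOR (y XOR z)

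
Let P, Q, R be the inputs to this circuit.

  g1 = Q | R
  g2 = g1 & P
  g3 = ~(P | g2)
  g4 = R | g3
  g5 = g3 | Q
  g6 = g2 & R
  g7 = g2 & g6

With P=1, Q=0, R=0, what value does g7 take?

0

g1 = 0 | 0 = 0
g2 = 0 & 1 = 0
g6 = 0 & 0 = 0
g7 = 0 & 0 = 0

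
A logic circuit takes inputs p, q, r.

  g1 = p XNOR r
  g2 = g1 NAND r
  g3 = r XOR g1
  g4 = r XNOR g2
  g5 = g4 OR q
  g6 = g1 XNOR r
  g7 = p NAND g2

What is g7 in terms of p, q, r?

p NAND ((p XNOR r) NAND r)

g1 = p XNOR r
g2 = g1 NAND r = (p XNOR r) NAND r
g7 = p NAND g2 = p NAND ((p XNOR r) NAND r)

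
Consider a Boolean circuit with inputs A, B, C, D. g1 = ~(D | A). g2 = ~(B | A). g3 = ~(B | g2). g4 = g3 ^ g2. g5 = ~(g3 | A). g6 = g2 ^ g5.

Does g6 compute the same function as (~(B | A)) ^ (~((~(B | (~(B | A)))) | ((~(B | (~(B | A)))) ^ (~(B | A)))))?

g2 = ~(B | A)
g3 = ~(B | g2) = ~(B | (~(B | A)))
g5 = ~(g3 | A) = ~((~(B | (~(B | A)))) | A)
g6 = g2 ^ g5 = (~(B | A)) ^ (~((~(B | (~(B | A)))) | A))
At A=0, B=0, C=0, D=0: circuit gives 0, formula gives 1.

No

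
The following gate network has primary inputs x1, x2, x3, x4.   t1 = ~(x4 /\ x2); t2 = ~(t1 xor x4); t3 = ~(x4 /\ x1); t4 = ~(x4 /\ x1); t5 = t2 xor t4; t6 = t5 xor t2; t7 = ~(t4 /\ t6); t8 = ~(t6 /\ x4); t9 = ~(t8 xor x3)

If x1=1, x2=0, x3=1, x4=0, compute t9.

1

t1 = ~(0 /\ 0) = 1
t2 = ~(1 xor 0) = 0
t4 = ~(0 /\ 1) = 1
t5 = 0 xor 1 = 1
t6 = 1 xor 0 = 1
t8 = ~(1 /\ 0) = 1
t9 = ~(1 xor 1) = 1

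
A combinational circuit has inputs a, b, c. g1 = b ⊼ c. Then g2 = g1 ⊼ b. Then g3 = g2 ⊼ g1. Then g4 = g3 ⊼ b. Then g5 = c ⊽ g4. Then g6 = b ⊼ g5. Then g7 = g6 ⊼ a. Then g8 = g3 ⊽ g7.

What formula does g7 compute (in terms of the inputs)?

g1 = b ⊼ c
g2 = g1 ⊼ b = (b ⊼ c) ⊼ b
g3 = g2 ⊼ g1 = ((b ⊼ c) ⊼ b) ⊼ (b ⊼ c)
g4 = g3 ⊼ b = (((b ⊼ c) ⊼ b) ⊼ (b ⊼ c)) ⊼ b
g5 = c ⊽ g4 = c ⊽ ((((b ⊼ c) ⊼ b) ⊼ (b ⊼ c)) ⊼ b)
g6 = b ⊼ g5 = b ⊼ (c ⊽ ((((b ⊼ c) ⊼ b) ⊼ (b ⊼ c)) ⊼ b))
g7 = g6 ⊼ a = (b ⊼ (c ⊽ ((((b ⊼ c) ⊼ b) ⊼ (b ⊼ c)) ⊼ b))) ⊼ a

(b ⊼ (c ⊽ ((((b ⊼ c) ⊼ b) ⊼ (b ⊼ c)) ⊼ b))) ⊼ a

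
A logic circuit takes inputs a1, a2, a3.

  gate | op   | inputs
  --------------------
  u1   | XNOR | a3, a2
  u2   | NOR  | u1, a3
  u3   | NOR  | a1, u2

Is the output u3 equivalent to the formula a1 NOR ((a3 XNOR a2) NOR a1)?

No

u1 = a3 XNOR a2
u2 = u1 NOR a3 = (a3 XNOR a2) NOR a3
u3 = a1 NOR u2 = a1 NOR ((a3 XNOR a2) NOR a3)
At a1=0, a2=0, a3=1: circuit gives 1, formula gives 0.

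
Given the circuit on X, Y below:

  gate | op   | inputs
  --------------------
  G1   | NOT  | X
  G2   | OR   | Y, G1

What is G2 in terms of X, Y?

Y OR NOT X

G1 = NOT X
G2 = Y OR G1 = Y OR NOT X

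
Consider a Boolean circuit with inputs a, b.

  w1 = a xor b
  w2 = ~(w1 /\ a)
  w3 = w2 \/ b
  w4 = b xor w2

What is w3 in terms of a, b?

w1 = a xor b
w2 = ~(w1 /\ a) = ~((a xor b) /\ a)
w3 = w2 \/ b = (~((a xor b) /\ a)) \/ b

(~((a xor b) /\ a)) \/ b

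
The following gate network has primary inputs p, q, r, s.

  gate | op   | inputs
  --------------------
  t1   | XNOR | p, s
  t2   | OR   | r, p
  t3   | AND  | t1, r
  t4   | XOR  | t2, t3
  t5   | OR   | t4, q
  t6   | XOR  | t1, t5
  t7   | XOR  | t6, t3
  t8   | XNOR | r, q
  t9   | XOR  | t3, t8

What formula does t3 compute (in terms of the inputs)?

(p XNOR s) AND r

t1 = p XNOR s
t3 = t1 AND r = (p XNOR s) AND r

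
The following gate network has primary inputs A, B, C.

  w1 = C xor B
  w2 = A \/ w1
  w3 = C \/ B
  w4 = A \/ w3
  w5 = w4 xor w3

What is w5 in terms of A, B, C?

(A \/ (C \/ B)) xor (C \/ B)

w3 = C \/ B
w4 = A \/ w3 = A \/ (C \/ B)
w5 = w4 xor w3 = (A \/ (C \/ B)) xor (C \/ B)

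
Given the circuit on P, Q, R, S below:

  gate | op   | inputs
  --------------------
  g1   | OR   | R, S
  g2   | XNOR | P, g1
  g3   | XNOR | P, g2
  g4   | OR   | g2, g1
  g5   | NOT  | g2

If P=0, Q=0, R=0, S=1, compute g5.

g1 = 0 OR 1 = 1
g2 = 0 XNOR 1 = 0
g5 = NOT 0 = 1

1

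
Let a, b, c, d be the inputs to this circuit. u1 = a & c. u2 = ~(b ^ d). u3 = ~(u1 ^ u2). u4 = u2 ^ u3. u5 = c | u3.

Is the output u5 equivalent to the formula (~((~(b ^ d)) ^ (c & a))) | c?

u1 = a & c
u2 = ~(b ^ d)
u3 = ~(u1 ^ u2) = ~((a & c) ^ (~(b ^ d)))
u5 = c | u3 = c | (~((a & c) ^ (~(b ^ d))))
At a=0, b=0, c=0, d=0: circuit gives 0, formula gives 0.
At a=0, b=0, c=0, d=1: circuit gives 1, formula gives 1.
Agrees on all 16 inputs.

Yes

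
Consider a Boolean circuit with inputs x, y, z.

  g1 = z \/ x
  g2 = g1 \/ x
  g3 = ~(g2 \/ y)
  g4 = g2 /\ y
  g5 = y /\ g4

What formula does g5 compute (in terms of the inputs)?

g1 = z \/ x
g2 = g1 \/ x = (z \/ x) \/ x
g4 = g2 /\ y = ((z \/ x) \/ x) /\ y
g5 = y /\ g4 = y /\ (((z \/ x) \/ x) /\ y)

y /\ (((z \/ x) \/ x) /\ y)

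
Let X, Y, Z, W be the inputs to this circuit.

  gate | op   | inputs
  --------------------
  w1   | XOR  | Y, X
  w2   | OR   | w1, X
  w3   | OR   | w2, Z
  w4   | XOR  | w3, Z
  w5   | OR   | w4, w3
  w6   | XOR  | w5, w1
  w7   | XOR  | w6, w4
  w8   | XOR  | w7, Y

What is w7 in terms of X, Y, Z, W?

((((((Y XOR X) OR X) OR Z) XOR Z) OR (((Y XOR X) OR X) OR Z)) XOR (Y XOR X)) XOR ((((Y XOR X) OR X) OR Z) XOR Z)

w1 = Y XOR X
w2 = w1 OR X = (Y XOR X) OR X
w3 = w2 OR Z = ((Y XOR X) OR X) OR Z
w4 = w3 XOR Z = (((Y XOR X) OR X) OR Z) XOR Z
w5 = w4 OR w3 = ((((Y XOR X) OR X) OR Z) XOR Z) OR (((Y XOR X) OR X) OR Z)
w6 = w5 XOR w1 = (((((Y XOR X) OR X) OR Z) XOR Z) OR (((Y XOR X) OR X) OR Z)) XOR (Y XOR X)
w7 = w6 XOR w4 = ((((((Y XOR X) OR X) OR Z) XOR Z) OR (((Y XOR X) OR X) OR Z)) XOR (Y XOR X)) XOR ((((Y XOR X) OR X) OR Z) XOR Z)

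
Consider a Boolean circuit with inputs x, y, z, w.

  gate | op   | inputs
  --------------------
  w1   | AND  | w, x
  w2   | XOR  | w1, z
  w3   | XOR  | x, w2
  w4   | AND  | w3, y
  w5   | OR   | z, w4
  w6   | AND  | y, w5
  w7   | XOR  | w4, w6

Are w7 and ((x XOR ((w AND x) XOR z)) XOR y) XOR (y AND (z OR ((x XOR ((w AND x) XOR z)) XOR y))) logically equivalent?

w1 = w AND x
w2 = w1 XOR z = (w AND x) XOR z
w3 = x XOR w2 = x XOR ((w AND x) XOR z)
w4 = w3 AND y = (x XOR ((w AND x) XOR z)) AND y
w5 = z OR w4 = z OR ((x XOR ((w AND x) XOR z)) AND y)
w6 = y AND w5 = y AND (z OR ((x XOR ((w AND x) XOR z)) AND y))
w7 = w4 XOR w6 = ((x XOR ((w AND x) XOR z)) AND y) XOR (y AND (z OR ((x XOR ((w AND x) XOR z)) AND y)))
At x=0, y=0, z=1, w=0: circuit gives 0, formula gives 1.

No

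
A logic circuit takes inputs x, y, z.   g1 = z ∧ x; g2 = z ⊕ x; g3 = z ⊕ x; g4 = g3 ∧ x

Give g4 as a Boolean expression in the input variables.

g3 = z ⊕ x
g4 = g3 ∧ x = (z ⊕ x) ∧ x

(z ⊕ x) ∧ x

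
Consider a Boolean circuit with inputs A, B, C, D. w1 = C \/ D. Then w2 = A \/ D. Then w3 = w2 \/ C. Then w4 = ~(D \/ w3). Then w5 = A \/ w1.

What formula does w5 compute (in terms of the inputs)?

A \/ (C \/ D)

w1 = C \/ D
w5 = A \/ w1 = A \/ (C \/ D)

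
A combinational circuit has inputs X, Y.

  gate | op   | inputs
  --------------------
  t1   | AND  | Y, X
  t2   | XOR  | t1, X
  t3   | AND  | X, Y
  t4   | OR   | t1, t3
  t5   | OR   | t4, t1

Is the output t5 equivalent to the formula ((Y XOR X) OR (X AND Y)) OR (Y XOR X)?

No

t1 = Y AND X
t3 = X AND Y
t4 = t1 OR t3 = (Y AND X) OR (X AND Y)
t5 = t4 OR t1 = ((Y AND X) OR (X AND Y)) OR (Y AND X)
At X=0, Y=1: circuit gives 0, formula gives 1.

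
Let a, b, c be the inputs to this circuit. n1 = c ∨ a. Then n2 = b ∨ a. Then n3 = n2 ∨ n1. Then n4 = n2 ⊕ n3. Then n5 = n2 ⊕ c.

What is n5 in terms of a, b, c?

(b ∨ a) ⊕ c

n2 = b ∨ a
n5 = n2 ⊕ c = (b ∨ a) ⊕ c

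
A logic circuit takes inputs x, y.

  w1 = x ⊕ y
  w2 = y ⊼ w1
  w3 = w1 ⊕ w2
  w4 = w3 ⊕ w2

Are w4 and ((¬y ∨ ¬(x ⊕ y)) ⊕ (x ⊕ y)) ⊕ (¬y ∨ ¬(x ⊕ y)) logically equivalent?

Yes

w1 = x ⊕ y
w2 = y ⊼ w1 = y ⊼ (x ⊕ y)
w3 = w1 ⊕ w2 = (x ⊕ y) ⊕ (y ⊼ (x ⊕ y))
w4 = w3 ⊕ w2 = ((x ⊕ y) ⊕ (y ⊼ (x ⊕ y))) ⊕ (y ⊼ (x ⊕ y))
At x=0, y=0: circuit gives 0, formula gives 0.
At x=0, y=1: circuit gives 1, formula gives 1.
Agrees on all 4 inputs.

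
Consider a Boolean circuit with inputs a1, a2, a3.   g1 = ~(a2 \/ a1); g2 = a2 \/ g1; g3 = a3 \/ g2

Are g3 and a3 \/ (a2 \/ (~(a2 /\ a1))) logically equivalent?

No

g1 = ~(a2 \/ a1)
g2 = a2 \/ g1 = a2 \/ (~(a2 \/ a1))
g3 = a3 \/ g2 = a3 \/ (a2 \/ (~(a2 \/ a1)))
At a1=1, a2=0, a3=0: circuit gives 0, formula gives 1.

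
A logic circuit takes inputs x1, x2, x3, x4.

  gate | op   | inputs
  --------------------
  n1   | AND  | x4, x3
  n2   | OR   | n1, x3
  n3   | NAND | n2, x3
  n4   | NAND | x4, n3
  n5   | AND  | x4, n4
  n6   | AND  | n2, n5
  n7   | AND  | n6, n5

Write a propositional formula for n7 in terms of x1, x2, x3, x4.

(((x4 AND x3) OR x3) AND (x4 AND (x4 NAND (((x4 AND x3) OR x3) NAND x3)))) AND (x4 AND (x4 NAND (((x4 AND x3) OR x3) NAND x3)))

n1 = x4 AND x3
n2 = n1 OR x3 = (x4 AND x3) OR x3
n3 = n2 NAND x3 = ((x4 AND x3) OR x3) NAND x3
n4 = x4 NAND n3 = x4 NAND (((x4 AND x3) OR x3) NAND x3)
n5 = x4 AND n4 = x4 AND (x4 NAND (((x4 AND x3) OR x3) NAND x3))
n6 = n2 AND n5 = ((x4 AND x3) OR x3) AND (x4 AND (x4 NAND (((x4 AND x3) OR x3) NAND x3)))
n7 = n6 AND n5 = (((x4 AND x3) OR x3) AND (x4 AND (x4 NAND (((x4 AND x3) OR x3) NAND x3)))) AND (x4 AND (x4 NAND (((x4 AND x3) OR x3) NAND x3)))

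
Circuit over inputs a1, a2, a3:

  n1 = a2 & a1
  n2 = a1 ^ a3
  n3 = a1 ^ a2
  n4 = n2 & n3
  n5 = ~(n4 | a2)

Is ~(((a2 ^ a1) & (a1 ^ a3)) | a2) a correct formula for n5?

Yes

n2 = a1 ^ a3
n3 = a1 ^ a2
n4 = n2 & n3 = (a1 ^ a3) & (a1 ^ a2)
n5 = ~(n4 | a2) = ~(((a1 ^ a3) & (a1 ^ a2)) | a2)
At a1=0, a2=1, a3=0: circuit gives 0, formula gives 0.
At a1=0, a2=0, a3=0: circuit gives 1, formula gives 1.
Agrees on all 8 inputs.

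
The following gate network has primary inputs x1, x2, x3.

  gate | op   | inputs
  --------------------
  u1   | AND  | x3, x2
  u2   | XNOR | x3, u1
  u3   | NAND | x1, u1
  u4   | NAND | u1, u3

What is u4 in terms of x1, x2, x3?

u1 = x3 AND x2
u3 = x1 NAND u1 = x1 NAND (x3 AND x2)
u4 = u1 NAND u3 = (x3 AND x2) NAND (x1 NAND (x3 AND x2))

(x3 AND x2) NAND (x1 NAND (x3 AND x2))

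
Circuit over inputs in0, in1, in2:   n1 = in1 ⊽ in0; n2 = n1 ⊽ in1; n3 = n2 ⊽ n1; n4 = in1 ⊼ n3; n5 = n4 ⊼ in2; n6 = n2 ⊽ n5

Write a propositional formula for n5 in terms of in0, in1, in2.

n1 = in1 ⊽ in0
n2 = n1 ⊽ in1 = (in1 ⊽ in0) ⊽ in1
n3 = n2 ⊽ n1 = ((in1 ⊽ in0) ⊽ in1) ⊽ (in1 ⊽ in0)
n4 = in1 ⊼ n3 = in1 ⊼ (((in1 ⊽ in0) ⊽ in1) ⊽ (in1 ⊽ in0))
n5 = n4 ⊼ in2 = (in1 ⊼ (((in1 ⊽ in0) ⊽ in1) ⊽ (in1 ⊽ in0))) ⊼ in2

(in1 ⊼ (((in1 ⊽ in0) ⊽ in1) ⊽ (in1 ⊽ in0))) ⊼ in2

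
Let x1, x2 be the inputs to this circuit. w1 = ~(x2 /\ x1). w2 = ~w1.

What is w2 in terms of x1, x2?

~(~(x2 /\ x1))

w1 = ~(x2 /\ x1)
w2 = ~w1 = ~(~(x2 /\ x1))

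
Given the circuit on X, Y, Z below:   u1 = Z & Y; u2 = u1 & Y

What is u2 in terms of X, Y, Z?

(Z & Y) & Y

u1 = Z & Y
u2 = u1 & Y = (Z & Y) & Y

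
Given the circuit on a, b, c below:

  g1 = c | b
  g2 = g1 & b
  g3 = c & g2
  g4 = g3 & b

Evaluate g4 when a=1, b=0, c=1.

g1 = 1 | 0 = 1
g2 = 1 & 0 = 0
g3 = 1 & 0 = 0
g4 = 0 & 0 = 0

0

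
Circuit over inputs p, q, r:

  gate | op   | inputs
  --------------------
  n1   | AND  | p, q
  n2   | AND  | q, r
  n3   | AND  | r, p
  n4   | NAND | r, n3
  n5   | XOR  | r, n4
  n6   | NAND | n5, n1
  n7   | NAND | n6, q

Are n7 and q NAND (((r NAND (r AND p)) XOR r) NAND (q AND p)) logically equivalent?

Yes

n1 = p AND q
n3 = r AND p
n4 = r NAND n3 = r NAND (r AND p)
n5 = r XOR n4 = r XOR (r NAND (r AND p))
n6 = n5 NAND n1 = (r XOR (r NAND (r AND p))) NAND (p AND q)
n7 = n6 NAND q = ((r XOR (r NAND (r AND p))) NAND (p AND q)) NAND q
At p=0, q=1, r=0: circuit gives 0, formula gives 0.
At p=0, q=0, r=0: circuit gives 1, formula gives 1.
Agrees on all 8 inputs.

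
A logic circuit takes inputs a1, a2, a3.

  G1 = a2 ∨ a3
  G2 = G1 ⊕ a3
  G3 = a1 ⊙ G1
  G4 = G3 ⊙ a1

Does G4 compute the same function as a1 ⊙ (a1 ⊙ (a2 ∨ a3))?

Yes

G1 = a2 ∨ a3
G3 = a1 ⊙ G1 = a1 ⊙ (a2 ∨ a3)
G4 = G3 ⊙ a1 = (a1 ⊙ (a2 ∨ a3)) ⊙ a1
At a1=0, a2=0, a3=0: circuit gives 0, formula gives 0.
At a1=0, a2=0, a3=1: circuit gives 1, formula gives 1.
Agrees on all 8 inputs.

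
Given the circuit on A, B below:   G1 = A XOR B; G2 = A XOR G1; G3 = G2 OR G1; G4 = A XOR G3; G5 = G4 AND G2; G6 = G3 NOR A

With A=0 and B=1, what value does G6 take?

G1 = 0 XOR 1 = 1
G2 = 0 XOR 1 = 1
G3 = 1 OR 1 = 1
G6 = 1 NOR 0 = 0

0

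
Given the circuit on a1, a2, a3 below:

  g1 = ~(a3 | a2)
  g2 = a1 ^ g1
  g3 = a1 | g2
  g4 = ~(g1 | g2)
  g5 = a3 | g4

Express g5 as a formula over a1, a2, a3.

g1 = ~(a3 | a2)
g2 = a1 ^ g1 = a1 ^ (~(a3 | a2))
g4 = ~(g1 | g2) = ~((~(a3 | a2)) | (a1 ^ (~(a3 | a2))))
g5 = a3 | g4 = a3 | (~((~(a3 | a2)) | (a1 ^ (~(a3 | a2)))))

a3 | (~((~(a3 | a2)) | (a1 ^ (~(a3 | a2)))))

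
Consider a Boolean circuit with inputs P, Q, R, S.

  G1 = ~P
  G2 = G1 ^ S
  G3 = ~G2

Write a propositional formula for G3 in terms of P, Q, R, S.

G1 = ~P
G2 = G1 ^ S = ~P ^ S
G3 = ~G2 = ~(~P ^ S)

~(~P ^ S)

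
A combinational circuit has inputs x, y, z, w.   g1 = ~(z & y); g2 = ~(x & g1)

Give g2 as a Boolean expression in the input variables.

g1 = ~(z & y)
g2 = ~(x & g1) = ~(x & (~(z & y)))

~(x & (~(z & y)))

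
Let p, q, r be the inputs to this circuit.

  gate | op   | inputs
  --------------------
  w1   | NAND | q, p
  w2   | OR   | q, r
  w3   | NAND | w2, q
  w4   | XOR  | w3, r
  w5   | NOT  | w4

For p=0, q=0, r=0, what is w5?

w2 = 0 OR 0 = 0
w3 = 0 NAND 0 = 1
w4 = 1 XOR 0 = 1
w5 = NOT 1 = 0

0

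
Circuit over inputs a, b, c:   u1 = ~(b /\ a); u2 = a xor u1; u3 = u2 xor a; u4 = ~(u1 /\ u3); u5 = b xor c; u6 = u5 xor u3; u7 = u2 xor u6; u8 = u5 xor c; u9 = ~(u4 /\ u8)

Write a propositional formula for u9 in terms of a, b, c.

~((~((~(b /\ a)) /\ ((a xor (~(b /\ a))) xor a))) /\ ((b xor c) xor c))

u1 = ~(b /\ a)
u2 = a xor u1 = a xor (~(b /\ a))
u3 = u2 xor a = (a xor (~(b /\ a))) xor a
u4 = ~(u1 /\ u3) = ~((~(b /\ a)) /\ ((a xor (~(b /\ a))) xor a))
u5 = b xor c
u8 = u5 xor c = (b xor c) xor c
u9 = ~(u4 /\ u8) = ~((~((~(b /\ a)) /\ ((a xor (~(b /\ a))) xor a))) /\ ((b xor c) xor c))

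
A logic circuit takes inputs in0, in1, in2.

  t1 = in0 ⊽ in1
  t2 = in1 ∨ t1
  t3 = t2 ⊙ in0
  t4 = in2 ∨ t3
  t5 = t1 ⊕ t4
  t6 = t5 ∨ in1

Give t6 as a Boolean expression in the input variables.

((in0 ⊽ in1) ⊕ (in2 ∨ ((in1 ∨ (in0 ⊽ in1)) ⊙ in0))) ∨ in1

t1 = in0 ⊽ in1
t2 = in1 ∨ t1 = in1 ∨ (in0 ⊽ in1)
t3 = t2 ⊙ in0 = (in1 ∨ (in0 ⊽ in1)) ⊙ in0
t4 = in2 ∨ t3 = in2 ∨ ((in1 ∨ (in0 ⊽ in1)) ⊙ in0)
t5 = t1 ⊕ t4 = (in0 ⊽ in1) ⊕ (in2 ∨ ((in1 ∨ (in0 ⊽ in1)) ⊙ in0))
t6 = t5 ∨ in1 = ((in0 ⊽ in1) ⊕ (in2 ∨ ((in1 ∨ (in0 ⊽ in1)) ⊙ in0))) ∨ in1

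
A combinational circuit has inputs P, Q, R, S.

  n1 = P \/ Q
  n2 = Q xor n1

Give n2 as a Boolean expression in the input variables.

Q xor (P \/ Q)

n1 = P \/ Q
n2 = Q xor n1 = Q xor (P \/ Q)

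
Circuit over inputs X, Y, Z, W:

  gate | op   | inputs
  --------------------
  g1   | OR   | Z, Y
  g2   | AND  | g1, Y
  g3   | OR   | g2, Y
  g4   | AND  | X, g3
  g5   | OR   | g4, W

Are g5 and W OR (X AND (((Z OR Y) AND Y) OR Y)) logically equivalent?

g1 = Z OR Y
g2 = g1 AND Y = (Z OR Y) AND Y
g3 = g2 OR Y = ((Z OR Y) AND Y) OR Y
g4 = X AND g3 = X AND (((Z OR Y) AND Y) OR Y)
g5 = g4 OR W = (X AND (((Z OR Y) AND Y) OR Y)) OR W
At X=0, Y=0, Z=0, W=0: circuit gives 0, formula gives 0.
At X=0, Y=0, Z=0, W=1: circuit gives 1, formula gives 1.
Agrees on all 16 inputs.

Yes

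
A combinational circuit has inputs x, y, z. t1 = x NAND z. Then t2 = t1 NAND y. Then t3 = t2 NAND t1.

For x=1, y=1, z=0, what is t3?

1

t1 = 1 NAND 0 = 1
t2 = 1 NAND 1 = 0
t3 = 0 NAND 1 = 1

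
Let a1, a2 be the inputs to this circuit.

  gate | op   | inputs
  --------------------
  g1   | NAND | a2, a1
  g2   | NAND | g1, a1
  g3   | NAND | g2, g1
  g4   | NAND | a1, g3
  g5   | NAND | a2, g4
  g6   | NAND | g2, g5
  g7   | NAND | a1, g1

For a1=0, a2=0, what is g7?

1

g1 = 0 NAND 0 = 1
g7 = 0 NAND 1 = 1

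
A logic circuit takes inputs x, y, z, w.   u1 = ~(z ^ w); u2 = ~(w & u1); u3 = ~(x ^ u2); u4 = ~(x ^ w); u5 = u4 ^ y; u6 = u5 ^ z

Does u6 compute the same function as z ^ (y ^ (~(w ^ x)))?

u4 = ~(x ^ w)
u5 = u4 ^ y = (~(x ^ w)) ^ y
u6 = u5 ^ z = ((~(x ^ w)) ^ y) ^ z
At x=0, y=0, z=0, w=1: circuit gives 0, formula gives 0.
At x=0, y=0, z=0, w=0: circuit gives 1, formula gives 1.
Agrees on all 16 inputs.

Yes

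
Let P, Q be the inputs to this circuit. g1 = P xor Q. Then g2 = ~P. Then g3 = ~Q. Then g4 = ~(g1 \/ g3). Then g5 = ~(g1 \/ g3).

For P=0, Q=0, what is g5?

g1 = 0 xor 0 = 0
g3 = ~0 = 1
g5 = ~(0 \/ 1) = 0

0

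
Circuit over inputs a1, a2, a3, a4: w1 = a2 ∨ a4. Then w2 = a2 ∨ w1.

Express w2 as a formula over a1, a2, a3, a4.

a2 ∨ (a2 ∨ a4)

w1 = a2 ∨ a4
w2 = a2 ∨ w1 = a2 ∨ (a2 ∨ a4)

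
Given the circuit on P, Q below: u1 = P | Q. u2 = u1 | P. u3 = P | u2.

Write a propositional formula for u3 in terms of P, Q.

P | ((P | Q) | P)

u1 = P | Q
u2 = u1 | P = (P | Q) | P
u3 = P | u2 = P | ((P | Q) | P)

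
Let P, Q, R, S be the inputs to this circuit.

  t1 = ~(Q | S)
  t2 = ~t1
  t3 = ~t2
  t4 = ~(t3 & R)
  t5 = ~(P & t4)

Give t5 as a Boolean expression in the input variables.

t1 = ~(Q | S)
t2 = ~t1 = ~(~(Q | S))
t3 = ~t2 = ~~(~(Q | S))
t4 = ~(t3 & R) = ~(~~(~(Q | S)) & R)
t5 = ~(P & t4) = ~(P & (~(~~(~(Q | S)) & R)))

~(P & (~(~~(~(Q | S)) & R)))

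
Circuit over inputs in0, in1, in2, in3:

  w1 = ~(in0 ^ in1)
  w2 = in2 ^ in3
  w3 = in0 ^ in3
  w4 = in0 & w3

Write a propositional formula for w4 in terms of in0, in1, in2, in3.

w3 = in0 ^ in3
w4 = in0 & w3 = in0 & (in0 ^ in3)

in0 & (in0 ^ in3)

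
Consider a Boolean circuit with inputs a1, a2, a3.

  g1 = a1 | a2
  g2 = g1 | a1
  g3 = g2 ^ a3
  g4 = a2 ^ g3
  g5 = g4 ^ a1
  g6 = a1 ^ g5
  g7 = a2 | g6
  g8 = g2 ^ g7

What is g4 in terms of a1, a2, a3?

a2 ^ (((a1 | a2) | a1) ^ a3)

g1 = a1 | a2
g2 = g1 | a1 = (a1 | a2) | a1
g3 = g2 ^ a3 = ((a1 | a2) | a1) ^ a3
g4 = a2 ^ g3 = a2 ^ (((a1 | a2) | a1) ^ a3)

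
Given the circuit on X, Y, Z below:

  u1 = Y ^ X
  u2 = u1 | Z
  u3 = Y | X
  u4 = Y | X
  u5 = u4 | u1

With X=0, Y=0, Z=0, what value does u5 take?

0

u1 = 0 ^ 0 = 0
u4 = 0 | 0 = 0
u5 = 0 | 0 = 0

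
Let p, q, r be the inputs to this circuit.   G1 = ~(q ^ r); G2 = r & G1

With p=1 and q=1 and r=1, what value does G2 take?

G1 = ~(1 ^ 1) = 1
G2 = 1 & 1 = 1

1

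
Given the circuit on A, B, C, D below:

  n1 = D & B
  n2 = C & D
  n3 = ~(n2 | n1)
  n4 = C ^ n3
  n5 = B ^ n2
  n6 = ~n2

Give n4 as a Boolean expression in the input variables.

C ^ (~((C & D) | (D & B)))

n1 = D & B
n2 = C & D
n3 = ~(n2 | n1) = ~((C & D) | (D & B))
n4 = C ^ n3 = C ^ (~((C & D) | (D & B)))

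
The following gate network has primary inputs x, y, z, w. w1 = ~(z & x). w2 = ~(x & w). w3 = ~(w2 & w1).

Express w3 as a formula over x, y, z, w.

w1 = ~(z & x)
w2 = ~(x & w)
w3 = ~(w2 & w1) = ~((~(x & w)) & (~(z & x)))

~((~(x & w)) & (~(z & x)))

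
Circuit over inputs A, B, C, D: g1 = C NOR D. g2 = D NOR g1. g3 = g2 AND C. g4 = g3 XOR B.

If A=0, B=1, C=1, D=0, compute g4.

g1 = 1 NOR 0 = 0
g2 = 0 NOR 0 = 1
g3 = 1 AND 1 = 1
g4 = 1 XOR 1 = 0

0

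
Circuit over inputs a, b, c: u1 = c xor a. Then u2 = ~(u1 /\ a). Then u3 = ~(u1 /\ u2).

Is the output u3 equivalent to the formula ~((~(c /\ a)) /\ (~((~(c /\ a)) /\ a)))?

No

u1 = c xor a
u2 = ~(u1 /\ a) = ~((c xor a) /\ a)
u3 = ~(u1 /\ u2) = ~((c xor a) /\ (~((c xor a) /\ a)))
At a=0, b=0, c=0: circuit gives 1, formula gives 0.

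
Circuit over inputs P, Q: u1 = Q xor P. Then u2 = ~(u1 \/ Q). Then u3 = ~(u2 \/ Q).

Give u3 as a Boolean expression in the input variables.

~((~((Q xor P) \/ Q)) \/ Q)

u1 = Q xor P
u2 = ~(u1 \/ Q) = ~((Q xor P) \/ Q)
u3 = ~(u2 \/ Q) = ~((~((Q xor P) \/ Q)) \/ Q)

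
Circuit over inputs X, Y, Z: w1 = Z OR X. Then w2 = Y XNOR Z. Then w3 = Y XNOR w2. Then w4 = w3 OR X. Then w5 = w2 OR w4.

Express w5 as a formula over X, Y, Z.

w2 = Y XNOR Z
w3 = Y XNOR w2 = Y XNOR (Y XNOR Z)
w4 = w3 OR X = (Y XNOR (Y XNOR Z)) OR X
w5 = w2 OR w4 = (Y XNOR Z) OR ((Y XNOR (Y XNOR Z)) OR X)

(Y XNOR Z) OR ((Y XNOR (Y XNOR Z)) OR X)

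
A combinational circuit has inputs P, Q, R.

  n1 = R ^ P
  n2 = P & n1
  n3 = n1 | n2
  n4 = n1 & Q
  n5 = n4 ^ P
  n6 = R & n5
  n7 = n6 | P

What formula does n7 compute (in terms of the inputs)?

n1 = R ^ P
n4 = n1 & Q = (R ^ P) & Q
n5 = n4 ^ P = ((R ^ P) & Q) ^ P
n6 = R & n5 = R & (((R ^ P) & Q) ^ P)
n7 = n6 | P = (R & (((R ^ P) & Q) ^ P)) | P

(R & (((R ^ P) & Q) ^ P)) | P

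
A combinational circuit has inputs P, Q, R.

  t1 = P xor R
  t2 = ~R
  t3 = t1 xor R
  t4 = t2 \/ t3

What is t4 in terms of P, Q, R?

t1 = P xor R
t2 = ~R
t3 = t1 xor R = (P xor R) xor R
t4 = t2 \/ t3 = ~R \/ ((P xor R) xor R)

~R \/ ((P xor R) xor R)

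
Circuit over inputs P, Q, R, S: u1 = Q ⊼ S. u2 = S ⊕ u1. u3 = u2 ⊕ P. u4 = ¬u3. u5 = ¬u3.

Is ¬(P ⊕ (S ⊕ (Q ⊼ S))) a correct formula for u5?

u1 = Q ⊼ S
u2 = S ⊕ u1 = S ⊕ (Q ⊼ S)
u3 = u2 ⊕ P = (S ⊕ (Q ⊼ S)) ⊕ P
u5 = ¬u3 = ¬((S ⊕ (Q ⊼ S)) ⊕ P)
At P=0, Q=0, R=0, S=0: circuit gives 0, formula gives 0.
At P=0, Q=0, R=0, S=1: circuit gives 1, formula gives 1.
Agrees on all 16 inputs.

Yes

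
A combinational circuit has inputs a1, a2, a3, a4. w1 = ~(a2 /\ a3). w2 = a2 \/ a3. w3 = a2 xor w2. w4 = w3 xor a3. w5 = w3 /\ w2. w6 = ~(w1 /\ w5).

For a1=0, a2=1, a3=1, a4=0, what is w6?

w1 = ~(1 /\ 1) = 0
w2 = 1 \/ 1 = 1
w3 = 1 xor 1 = 0
w5 = 0 /\ 1 = 0
w6 = ~(0 /\ 0) = 1

1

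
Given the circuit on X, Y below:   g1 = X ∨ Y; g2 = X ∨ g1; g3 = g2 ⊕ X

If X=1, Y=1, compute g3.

0

g1 = 1 ∨ 1 = 1
g2 = 1 ∨ 1 = 1
g3 = 1 ⊕ 1 = 0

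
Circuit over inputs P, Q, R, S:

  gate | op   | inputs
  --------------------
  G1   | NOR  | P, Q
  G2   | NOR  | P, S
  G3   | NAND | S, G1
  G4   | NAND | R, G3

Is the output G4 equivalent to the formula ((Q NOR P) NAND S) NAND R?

G1 = P NOR Q
G3 = S NAND G1 = S NAND (P NOR Q)
G4 = R NAND G3 = R NAND (S NAND (P NOR Q))
At P=0, Q=0, R=1, S=0: circuit gives 0, formula gives 0.
At P=0, Q=0, R=0, S=0: circuit gives 1, formula gives 1.
Agrees on all 16 inputs.

Yes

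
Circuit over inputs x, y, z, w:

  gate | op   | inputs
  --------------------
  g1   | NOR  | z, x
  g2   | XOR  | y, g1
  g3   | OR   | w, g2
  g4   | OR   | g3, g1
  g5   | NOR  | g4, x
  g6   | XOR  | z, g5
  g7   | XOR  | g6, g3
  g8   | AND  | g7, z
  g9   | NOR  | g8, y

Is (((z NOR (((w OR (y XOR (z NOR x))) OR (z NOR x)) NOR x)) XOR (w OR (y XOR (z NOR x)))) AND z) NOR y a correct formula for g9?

No

g1 = z NOR x
g2 = y XOR g1 = y XOR (z NOR x)
g3 = w OR g2 = w OR (y XOR (z NOR x))
g4 = g3 OR g1 = (w OR (y XOR (z NOR x))) OR (z NOR x)
g5 = g4 NOR x = ((w OR (y XOR (z NOR x))) OR (z NOR x)) NOR x
g6 = z XOR g5 = z XOR (((w OR (y XOR (z NOR x))) OR (z NOR x)) NOR x)
g7 = g6 XOR g3 = (z XOR (((w OR (y XOR (z NOR x))) OR (z NOR x)) NOR x)) XOR (w OR (y XOR (z NOR x)))
g8 = g7 AND z = ((z XOR (((w OR (y XOR (z NOR x))) OR (z NOR x)) NOR x)) XOR (w OR (y XOR (z NOR x)))) AND z
g9 = g8 NOR y = (((z XOR (((w OR (y XOR (z NOR x))) OR (z NOR x)) NOR x)) XOR (w OR (y XOR (z NOR x)))) AND z) NOR y
At x=0, y=0, z=1, w=1: circuit gives 1, formula gives 0.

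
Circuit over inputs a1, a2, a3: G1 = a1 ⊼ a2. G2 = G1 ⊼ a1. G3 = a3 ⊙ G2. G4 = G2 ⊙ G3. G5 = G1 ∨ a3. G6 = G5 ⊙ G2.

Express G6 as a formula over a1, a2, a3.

G1 = a1 ⊼ a2
G2 = G1 ⊼ a1 = (a1 ⊼ a2) ⊼ a1
G5 = G1 ∨ a3 = (a1 ⊼ a2) ∨ a3
G6 = G5 ⊙ G2 = ((a1 ⊼ a2) ∨ a3) ⊙ ((a1 ⊼ a2) ⊼ a1)

((a1 ⊼ a2) ∨ a3) ⊙ ((a1 ⊼ a2) ⊼ a1)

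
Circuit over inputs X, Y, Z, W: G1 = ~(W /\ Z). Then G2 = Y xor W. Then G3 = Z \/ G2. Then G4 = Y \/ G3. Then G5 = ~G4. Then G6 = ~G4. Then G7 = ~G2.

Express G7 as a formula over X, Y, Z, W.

G2 = Y xor W
G7 = ~G2 = ~(Y xor W)

~(Y xor W)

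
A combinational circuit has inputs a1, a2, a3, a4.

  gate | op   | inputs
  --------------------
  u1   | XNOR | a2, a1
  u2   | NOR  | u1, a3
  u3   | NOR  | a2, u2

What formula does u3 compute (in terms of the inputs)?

u1 = a2 XNOR a1
u2 = u1 NOR a3 = (a2 XNOR a1) NOR a3
u3 = a2 NOR u2 = a2 NOR ((a2 XNOR a1) NOR a3)

a2 NOR ((a2 XNOR a1) NOR a3)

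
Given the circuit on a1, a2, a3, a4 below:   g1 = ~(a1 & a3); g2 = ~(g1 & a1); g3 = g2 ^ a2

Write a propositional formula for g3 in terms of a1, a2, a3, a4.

(~((~(a1 & a3)) & a1)) ^ a2

g1 = ~(a1 & a3)
g2 = ~(g1 & a1) = ~((~(a1 & a3)) & a1)
g3 = g2 ^ a2 = (~((~(a1 & a3)) & a1)) ^ a2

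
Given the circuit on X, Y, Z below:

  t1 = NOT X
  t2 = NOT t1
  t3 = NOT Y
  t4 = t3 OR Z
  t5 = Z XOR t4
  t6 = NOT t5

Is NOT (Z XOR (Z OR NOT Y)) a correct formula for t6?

Yes

t3 = NOT Y
t4 = t3 OR Z = NOT Y OR Z
t5 = Z XOR t4 = Z XOR (NOT Y OR Z)
t6 = NOT t5 = NOT (Z XOR (NOT Y OR Z))
At X=0, Y=0, Z=0: circuit gives 0, formula gives 0.
At X=0, Y=0, Z=1: circuit gives 1, formula gives 1.
Agrees on all 8 inputs.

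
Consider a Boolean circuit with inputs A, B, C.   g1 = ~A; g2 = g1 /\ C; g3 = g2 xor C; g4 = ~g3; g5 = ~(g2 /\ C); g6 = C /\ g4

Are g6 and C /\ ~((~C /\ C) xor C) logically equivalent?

g1 = ~A
g2 = g1 /\ C = ~A /\ C
g3 = g2 xor C = (~A /\ C) xor C
g4 = ~g3 = ~((~A /\ C) xor C)
g6 = C /\ g4 = C /\ ~((~A /\ C) xor C)
At A=0, B=0, C=1: circuit gives 1, formula gives 0.

No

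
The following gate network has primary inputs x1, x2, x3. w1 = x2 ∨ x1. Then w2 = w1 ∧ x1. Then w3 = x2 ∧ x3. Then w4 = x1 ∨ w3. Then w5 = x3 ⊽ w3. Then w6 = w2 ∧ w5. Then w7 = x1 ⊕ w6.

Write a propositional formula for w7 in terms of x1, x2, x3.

x1 ⊕ (((x2 ∨ x1) ∧ x1) ∧ (x3 ⊽ (x2 ∧ x3)))

w1 = x2 ∨ x1
w2 = w1 ∧ x1 = (x2 ∨ x1) ∧ x1
w3 = x2 ∧ x3
w5 = x3 ⊽ w3 = x3 ⊽ (x2 ∧ x3)
w6 = w2 ∧ w5 = ((x2 ∨ x1) ∧ x1) ∧ (x3 ⊽ (x2 ∧ x3))
w7 = x1 ⊕ w6 = x1 ⊕ (((x2 ∨ x1) ∧ x1) ∧ (x3 ⊽ (x2 ∧ x3)))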